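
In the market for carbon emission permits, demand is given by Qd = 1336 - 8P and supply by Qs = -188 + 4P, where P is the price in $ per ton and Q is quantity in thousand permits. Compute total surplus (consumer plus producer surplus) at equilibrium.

Total surplus = 19200

Equating demand and supply, 1336 - 8P = -188 + 4P gives 12P = 1524, so P* = 127.
Substitute back: Q* = 1336 - 8(127) = 320.
Demand choke price = 167; supply choke price = 47. CS = ½(167 - 127)(320) = 6400; PS = ½(127 - 47)(320) = 12800. Total surplus = 19200.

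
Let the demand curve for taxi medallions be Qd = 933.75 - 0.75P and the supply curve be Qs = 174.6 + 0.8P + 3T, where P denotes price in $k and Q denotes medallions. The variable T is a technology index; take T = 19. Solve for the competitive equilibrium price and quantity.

With T = 19, supply is Qs = 231.6 + 0.8P.
The market clears where 933.75 - 0.75P = 231.6 + 0.8P. Rearranging, 1.55P = 702.15, hence P* = 453.
Then Q* = 933.75 - 0.75(453) = 594.

P* = 453, Q* = 594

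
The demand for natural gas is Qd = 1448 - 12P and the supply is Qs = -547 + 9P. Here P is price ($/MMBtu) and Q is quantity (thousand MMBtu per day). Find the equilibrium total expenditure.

At equilibrium Qd = Qs, so 1448 - 12P = -547 + 9P; collecting terms, 1995 = 21P and P* = 95.
Substitute back: Q* = 1448 - 12(95) = 308.
Total expenditure = P* × Q* = 95 × 308 = 29260.

Total expenditure = 29260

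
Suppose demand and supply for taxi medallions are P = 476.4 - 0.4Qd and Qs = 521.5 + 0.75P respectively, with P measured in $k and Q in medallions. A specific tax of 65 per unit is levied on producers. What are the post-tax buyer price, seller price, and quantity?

P_b = 221, P_s = 156, Q = 638.5

In direct form, Qd = 1191 - 2.5P.
Producers keep P_s = P_b - 65 per unit, so supply in terms of the buyer price is Qs = 472.75 + 0.75P_b.
Equate demand and the shifted supply: 1191 - 2.5P_b = 472.75 + 0.75P_b, giving 3.25P_b = 718.25, so P_b = 221.
So P_s = 156 and the quantity traded is Q = 1191 - 2.5(221) = 638.5.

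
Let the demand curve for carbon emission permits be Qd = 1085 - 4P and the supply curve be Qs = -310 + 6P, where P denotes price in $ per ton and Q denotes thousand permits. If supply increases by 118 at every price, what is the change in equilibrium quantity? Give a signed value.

The market clears where 1085 - 4P = -310 + 6P. Rearranging, 10P = 1395, hence P* = 139.5.
Plugging P* into demand: Q* = 1085 - 4(139.5) = 527.
After the shift, supply is Qs = -192 + 6P.
Re-solving, 10P = 1277 gives P = 127.7 and Q = 574.2.
ΔQ = 574.2 - 527 = 47.2.

ΔQ = 47.2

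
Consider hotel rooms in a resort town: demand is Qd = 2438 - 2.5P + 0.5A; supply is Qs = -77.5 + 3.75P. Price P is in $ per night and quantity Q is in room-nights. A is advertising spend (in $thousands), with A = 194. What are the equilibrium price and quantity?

P* = 418, Q* = 1490

With A = 194, demand is Qd = 2535 - 2.5P.
Set Qd = Qs: 2535 - 2.5P = -77.5 + 3.75P, so 2612.5 = 6.25P and P* = 418.
From the demand curve, Q* = 2535 - 2.5(418) = 1490.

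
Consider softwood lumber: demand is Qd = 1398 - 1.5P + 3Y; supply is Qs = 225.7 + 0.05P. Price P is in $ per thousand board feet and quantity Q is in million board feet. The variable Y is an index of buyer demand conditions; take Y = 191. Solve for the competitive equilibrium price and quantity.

With Y = 191, demand is Qd = 1971 - 1.5P.
At equilibrium Qd = Qs, so 1971 - 1.5P = 225.7 + 0.05P; collecting terms, 1745.3 = 1.55P and P* = 1126.
From the demand curve, Q* = 1971 - 1.5(1126) = 282.

P* = 1126, Q* = 282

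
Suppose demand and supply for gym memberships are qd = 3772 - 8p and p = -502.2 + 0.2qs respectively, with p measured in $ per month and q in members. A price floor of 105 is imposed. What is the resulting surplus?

Solving each curve for q: qs = 2511 + 5p.
With p fixed at 105, quantity demanded is 2932 and quantity supplied is 3036.
Surplus = qs - qd = 3036 - 2932 = 104.

Surplus = 104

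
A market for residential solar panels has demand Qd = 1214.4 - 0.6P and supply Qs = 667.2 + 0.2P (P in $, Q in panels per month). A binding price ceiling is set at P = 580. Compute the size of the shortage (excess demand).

Shortage = 83.2

At P = 580: Qd = 866.4 and Qs = 783.2.
Shortage = Qd - Qs = 866.4 - 783.2 = 83.2.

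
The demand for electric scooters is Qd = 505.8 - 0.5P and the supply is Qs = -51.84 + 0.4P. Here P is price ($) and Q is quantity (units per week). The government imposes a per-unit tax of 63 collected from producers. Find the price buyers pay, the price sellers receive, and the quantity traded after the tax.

Producers keep P_s = P_b - 63 per unit, so supply in terms of the buyer price is Qs = -77.04 + 0.4P_b.
Equate demand and the shifted supply: 505.8 - 0.5P_b = -77.04 + 0.4P_b, giving 0.9P_b = 582.84, so P_b = 647.6.
Then P_s = 647.6 - 63 = 584.6 and Q = 505.8 - 0.5(647.6) = 182.

P_b = 647.6, P_s = 584.6, Q = 182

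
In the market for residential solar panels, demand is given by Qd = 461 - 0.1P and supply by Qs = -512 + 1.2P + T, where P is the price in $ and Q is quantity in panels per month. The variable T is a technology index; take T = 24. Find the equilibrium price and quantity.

With T = 24, supply is Qs = -488 + 1.2P.
Equating demand and supply, 461 - 0.1P = -488 + 1.2P gives 1.3P = 949, so P* = 730.
Then Q* = 461 - 0.1(730) = 388.

P* = 730, Q* = 388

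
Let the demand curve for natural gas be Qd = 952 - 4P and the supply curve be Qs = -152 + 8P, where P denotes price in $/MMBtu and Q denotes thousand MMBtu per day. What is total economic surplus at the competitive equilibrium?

Total surplus = 63948

At equilibrium Qd = Qs, so 952 - 4P = -152 + 8P; collecting terms, 1104 = 12P and P* = 92.
Plugging P* into demand: Q* = 952 - 4(92) = 584.
Demand choke price = 238; supply choke price = 19. CS = ½(238 - 92)(584) = 42632; PS = ½(92 - 19)(584) = 21316. Total surplus = 63948.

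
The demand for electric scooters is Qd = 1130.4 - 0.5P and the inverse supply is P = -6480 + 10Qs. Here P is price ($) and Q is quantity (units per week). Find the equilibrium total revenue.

Total revenue = 585633.6

Solving each curve for Q: Qs = 648 + 0.1P.
The market clears where 1130.4 - 0.5P = 648 + 0.1P. Rearranging, 0.6P = 482.4, hence P* = 804.
Then Q* = 1130.4 - 0.5(804) = 728.4.
Total revenue = P* × Q* = 804 × 728.4 = 585633.6.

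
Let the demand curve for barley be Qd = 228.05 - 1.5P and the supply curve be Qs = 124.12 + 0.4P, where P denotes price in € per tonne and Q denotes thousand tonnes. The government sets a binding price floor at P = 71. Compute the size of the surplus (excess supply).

With P fixed at 71, quantity demanded is 121.55 and quantity supplied is 152.52.
Surplus = Qs - Qd = 152.52 - 121.55 = 30.97.

Surplus = 30.97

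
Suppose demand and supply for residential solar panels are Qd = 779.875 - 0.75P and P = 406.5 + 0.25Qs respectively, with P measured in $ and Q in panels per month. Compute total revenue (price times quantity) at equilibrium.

Total revenue = 202600

Solving each curve for Q: Qs = -1626 + 4P.
Equating demand and supply, 779.875 - 0.75P = -1626 + 4P gives 4.75P = 2405.875, so P* = 506.5.
From the demand curve, Q* = 779.875 - 0.75(506.5) = 400.
Total revenue = P* × Q* = 506.5 × 400 = 202600.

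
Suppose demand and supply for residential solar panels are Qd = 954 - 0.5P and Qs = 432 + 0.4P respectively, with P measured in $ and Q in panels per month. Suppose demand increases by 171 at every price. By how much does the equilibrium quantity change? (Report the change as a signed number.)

ΔQ = 76

The market clears where 954 - 0.5P = 432 + 0.4P. Rearranging, 0.9P = 522, hence P* = 580.
From the demand curve, Q* = 954 - 0.5(580) = 664.
After the shift, demand is Qd = 1125 - 0.5P.
New equilibrium: 693 = 0.9P, so P = 770 and Q = 740.
ΔQ = 740 - 664 = 76.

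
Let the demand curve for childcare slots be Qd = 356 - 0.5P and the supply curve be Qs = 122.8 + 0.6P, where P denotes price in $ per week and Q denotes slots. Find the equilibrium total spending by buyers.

Total spending by buyers = 53000

Set Qd = Qs: 356 - 0.5P = 122.8 + 0.6P, so 233.2 = 1.1P and P* = 212.
Substitute back: Q* = 356 - 0.5(212) = 250.
Total spending by buyers = P* × Q* = 212 × 250 = 53000.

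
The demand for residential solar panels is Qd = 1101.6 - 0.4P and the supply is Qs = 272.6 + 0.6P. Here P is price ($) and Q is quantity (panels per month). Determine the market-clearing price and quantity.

P* = 829, Q* = 770

Set Qd = Qs: 1101.6 - 0.4P = 272.6 + 0.6P, so 829 = P and P* = 829.
From the demand curve, Q* = 1101.6 - 0.4(829) = 770.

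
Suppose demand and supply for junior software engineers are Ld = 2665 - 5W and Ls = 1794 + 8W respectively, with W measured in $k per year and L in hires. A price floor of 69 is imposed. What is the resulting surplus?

At W = 69: Ld = 2320 and Ls = 2346.
Surplus = Ls - Ld = 2346 - 2320 = 26.

Surplus = 26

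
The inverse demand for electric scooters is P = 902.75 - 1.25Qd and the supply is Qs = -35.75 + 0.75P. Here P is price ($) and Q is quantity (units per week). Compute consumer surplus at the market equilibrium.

Inverting to quantity form: Qd = 722.2 - 0.8P.
At equilibrium Qd = Qs, so 722.2 - 0.8P = -35.75 + 0.75P; collecting terms, 757.95 = 1.55P and P* = 489.
Then Q* = 722.2 - 0.8(489) = 331.
Demand choke price (Qd = 0): P = 722.2/0.8 = 902.75. Consumer surplus = ½ × (902.75 - 489) × 331 = 68475.625.

Consumer surplus = 68475.625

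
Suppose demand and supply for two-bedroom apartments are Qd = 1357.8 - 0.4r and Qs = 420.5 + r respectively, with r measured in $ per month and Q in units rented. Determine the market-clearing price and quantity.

Set Qd = Qs: 1357.8 - 0.4r = 420.5 + r, so 937.3 = 1.4r and r* = 669.5.
Substitute back: Q* = 1357.8 - 0.4(669.5) = 1090.

r* = 669.5, Q* = 1090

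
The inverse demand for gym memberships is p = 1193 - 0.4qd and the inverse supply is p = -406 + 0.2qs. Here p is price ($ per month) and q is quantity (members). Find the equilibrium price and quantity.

Solving each curve for q: qd = 2982.5 - 2.5p and qs = 2030 + 5p.
Set qd = qs: 2982.5 - 2.5p = 2030 + 5p, so 952.5 = 7.5p and p* = 127.
Then q* = 2982.5 - 2.5(127) = 2665.

p* = 127, q* = 2665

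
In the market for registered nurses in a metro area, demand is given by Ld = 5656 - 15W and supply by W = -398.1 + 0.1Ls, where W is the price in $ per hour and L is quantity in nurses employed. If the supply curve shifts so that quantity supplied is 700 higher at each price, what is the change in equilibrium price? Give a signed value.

ΔW = -28

Inverting to quantity form: Ls = 3981 + 10W.
Equating demand and supply, 5656 - 15W = 3981 + 10W gives 25W = 1675, so W* = 67.
Plugging W* into demand: L* = 5656 - 15(67) = 4651.
After the shift, supply is Ls = 4681 + 10W.
New equilibrium: 975 = 25W, so W = 39 and L = 5071.
ΔW = 39 - 67 = -28.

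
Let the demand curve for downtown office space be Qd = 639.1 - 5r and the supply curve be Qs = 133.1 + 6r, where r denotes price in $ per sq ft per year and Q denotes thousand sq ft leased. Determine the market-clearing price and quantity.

Set Qd = Qs: 639.1 - 5r = 133.1 + 6r, so 506 = 11r and r* = 46.
Then Q* = 639.1 - 5(46) = 409.1.

r* = 46, Q* = 409.1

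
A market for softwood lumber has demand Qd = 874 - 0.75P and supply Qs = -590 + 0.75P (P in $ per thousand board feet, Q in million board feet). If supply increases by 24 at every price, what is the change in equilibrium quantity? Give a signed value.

ΔQ = 12

Equating demand and supply, 874 - 0.75P = -590 + 0.75P gives 1.5P = 1464, so P* = 976.
From the demand curve, Q* = 874 - 0.75(976) = 142.
After the shift, supply is Qs = -566 + 0.75P.
New equilibrium: 1440 = 1.5P, so P = 960 and Q = 154.
ΔQ = 154 - 142 = 12.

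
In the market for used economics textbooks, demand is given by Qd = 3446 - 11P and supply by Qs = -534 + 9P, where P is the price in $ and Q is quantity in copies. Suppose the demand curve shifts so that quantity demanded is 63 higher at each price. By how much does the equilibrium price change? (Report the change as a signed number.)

Set Qd = Qs: 3446 - 11P = -534 + 9P, so 3980 = 20P and P* = 199.
Substitute back: Q* = 3446 - 11(199) = 1257.
After the shift, demand is Qd = 3509 - 11P.
New equilibrium: 4043 = 20P, so P = 202.15 and Q = 1285.35.
ΔP = 202.15 - 199 = 3.15.

ΔP = 3.15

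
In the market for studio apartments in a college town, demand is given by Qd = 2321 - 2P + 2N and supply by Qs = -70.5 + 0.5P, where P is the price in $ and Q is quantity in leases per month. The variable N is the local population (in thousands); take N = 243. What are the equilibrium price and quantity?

P* = 1151, Q* = 505

With N = 243, demand is Qd = 2807 - 2P.
Equating demand and supply, 2807 - 2P = -70.5 + 0.5P gives 2.5P = 2877.5, so P* = 1151.
From the demand curve, Q* = 2807 - 2(1151) = 505.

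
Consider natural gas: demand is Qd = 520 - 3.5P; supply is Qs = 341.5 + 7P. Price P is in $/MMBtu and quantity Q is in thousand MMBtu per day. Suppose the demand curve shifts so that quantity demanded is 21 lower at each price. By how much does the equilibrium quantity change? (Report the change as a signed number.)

At equilibrium Qd = Qs, so 520 - 3.5P = 341.5 + 7P; collecting terms, 178.5 = 10.5P and P* = 17.
Substitute back: Q* = 520 - 3.5(17) = 460.5.
After the shift, demand is Qd = 499 - 3.5P.
The new intersection has 157.5 = 10.5P, i.e. P = 15, Q = 446.5.
ΔQ = 446.5 - 460.5 = -14.

ΔQ = -14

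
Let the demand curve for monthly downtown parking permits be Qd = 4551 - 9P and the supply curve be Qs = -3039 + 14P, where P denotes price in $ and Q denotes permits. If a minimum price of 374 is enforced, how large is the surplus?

Surplus = 1012

Evaluating both curves at the floor price 374 gives Qd = 1185, Qs = 2197.
Surplus = Qs - Qd = 2197 - 1185 = 1012.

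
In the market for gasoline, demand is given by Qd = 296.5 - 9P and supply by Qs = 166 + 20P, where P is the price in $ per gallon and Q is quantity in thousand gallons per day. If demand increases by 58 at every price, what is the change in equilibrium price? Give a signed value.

At equilibrium Qd = Qs, so 296.5 - 9P = 166 + 20P; collecting terms, 130.5 = 29P and P* = 4.5.
Substitute back: Q* = 296.5 - 9(4.5) = 256.
After the shift, demand is Qd = 354.5 - 9P.
The new intersection has 188.5 = 29P, i.e. P = 6.5, Q = 296.
ΔP = 6.5 - 4.5 = 2.

ΔP = 2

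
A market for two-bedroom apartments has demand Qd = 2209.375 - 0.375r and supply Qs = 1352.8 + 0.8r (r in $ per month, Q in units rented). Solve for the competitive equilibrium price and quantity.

Set Qd = Qs: 2209.375 - 0.375r = 1352.8 + 0.8r, so 856.575 = 1.175r and r* = 729.
Substitute back: Q* = 2209.375 - 0.375(729) = 1936.

r* = 729, Q* = 1936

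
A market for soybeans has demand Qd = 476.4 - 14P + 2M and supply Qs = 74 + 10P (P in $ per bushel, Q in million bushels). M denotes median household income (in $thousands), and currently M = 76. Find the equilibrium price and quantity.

P* = 23.1, Q* = 305

With M = 76, demand is Qd = 628.4 - 14P.
The market clears where 628.4 - 14P = 74 + 10P. Rearranging, 24P = 554.4, hence P* = 23.1.
Plugging P* into demand: Q* = 628.4 - 14(23.1) = 305.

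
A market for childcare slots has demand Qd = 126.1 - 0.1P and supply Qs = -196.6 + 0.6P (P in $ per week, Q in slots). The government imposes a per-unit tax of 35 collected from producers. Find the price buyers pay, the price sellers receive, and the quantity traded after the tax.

Producers keep P_s = P_b - 35 per unit, so supply in terms of the buyer price is Qs = -217.6 + 0.6P_b.
Set Qd = Qs: 126.1 - 0.1P_b = -217.6 + 0.6P_b, so 343.7 = 0.7P_b and P_b = 491.
Then P_s = 491 - 35 = 456 and Q = 126.1 - 0.1(491) = 77.

P_b = 491, P_s = 456, Q = 77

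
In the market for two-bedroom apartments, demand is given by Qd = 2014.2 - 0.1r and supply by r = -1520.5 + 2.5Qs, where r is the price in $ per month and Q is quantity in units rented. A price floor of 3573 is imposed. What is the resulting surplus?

Solving each curve for Q: Qs = 608.2 + 0.4r.
With r fixed at 3573, quantity demanded is 1656.9 and quantity supplied is 2037.4.
Surplus = Qs - Qd = 2037.4 - 1656.9 = 380.5.

Surplus = 380.5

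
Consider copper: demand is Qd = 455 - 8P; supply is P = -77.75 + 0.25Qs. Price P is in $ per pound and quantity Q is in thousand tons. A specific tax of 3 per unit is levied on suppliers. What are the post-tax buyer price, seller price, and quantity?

In direct form, Qs = 311 + 4P.
The tax drives a wedge P_b - P_s = 3. Substituting P_s = P_b - 3 into supply: Qs = 299 + 4P_b.
Equate demand and the shifted supply: 455 - 8P_b = 299 + 4P_b, giving 12P_b = 156, so P_b = 13.
So P_s = 10 and the quantity traded is Q = 455 - 8(13) = 351.

P_b = 13, P_s = 10, Q = 351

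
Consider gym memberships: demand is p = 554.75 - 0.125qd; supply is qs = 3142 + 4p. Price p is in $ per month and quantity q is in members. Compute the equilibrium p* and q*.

p* = 108, q* = 3574

Rewriting in direct form: qd = 4438 - 8p.
Set qd = qs: 4438 - 8p = 3142 + 4p, so 1296 = 12p and p* = 108.
Substitute back: q* = 4438 - 8(108) = 3574.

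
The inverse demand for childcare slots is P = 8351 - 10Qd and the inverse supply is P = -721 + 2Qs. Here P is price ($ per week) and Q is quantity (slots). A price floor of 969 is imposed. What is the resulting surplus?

Surplus = 106.8

Inverting to quantity form: Qd = 835.1 - 0.1P and Qs = 360.5 + 0.5P.
With P fixed at 969, quantity demanded is 738.2 and quantity supplied is 845.
Surplus = Qs - Qd = 845 - 738.2 = 106.8.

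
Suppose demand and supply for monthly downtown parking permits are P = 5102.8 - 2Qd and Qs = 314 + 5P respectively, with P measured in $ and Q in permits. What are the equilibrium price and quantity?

P* = 406.8, Q* = 2348

Rewriting in direct form: Qd = 2551.4 - 0.5P.
At equilibrium Qd = Qs, so 2551.4 - 0.5P = 314 + 5P; collecting terms, 2237.4 = 5.5P and P* = 406.8.
Substitute back: Q* = 2551.4 - 0.5(406.8) = 2348.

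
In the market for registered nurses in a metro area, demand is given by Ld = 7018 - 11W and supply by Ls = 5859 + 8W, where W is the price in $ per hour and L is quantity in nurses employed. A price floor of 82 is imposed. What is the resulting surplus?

Evaluating both curves at the floor price 82 gives Ld = 6116, Ls = 6515.
Surplus = Ls - Ld = 6515 - 6116 = 399.

Surplus = 399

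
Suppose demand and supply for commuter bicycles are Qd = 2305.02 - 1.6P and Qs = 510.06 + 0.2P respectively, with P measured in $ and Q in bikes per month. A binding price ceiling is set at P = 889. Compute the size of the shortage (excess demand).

Evaluating both curves at the ceiling price 889 gives Qd = 882.62, Qs = 687.86.
Shortage = Qd - Qs = 882.62 - 687.86 = 194.76.

Shortage = 194.76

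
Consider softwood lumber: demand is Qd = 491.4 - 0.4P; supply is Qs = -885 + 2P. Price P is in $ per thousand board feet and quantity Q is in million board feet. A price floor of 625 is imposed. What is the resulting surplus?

Evaluating both curves at the floor price 625 gives Qd = 241.4, Qs = 365.
Surplus = Qs - Qd = 365 - 241.4 = 123.6.

Surplus = 123.6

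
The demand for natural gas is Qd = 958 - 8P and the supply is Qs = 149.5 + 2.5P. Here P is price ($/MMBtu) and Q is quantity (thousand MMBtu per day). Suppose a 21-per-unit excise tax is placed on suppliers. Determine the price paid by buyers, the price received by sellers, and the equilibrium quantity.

The tax drives a wedge P_b - P_s = 21. Substituting P_s = P_b - 21 into supply: Qs = 97 + 2.5P_b.
Set Qd = Qs: 958 - 8P_b = 97 + 2.5P_b, so 861 = 10.5P_b and P_b = 82.
Then P_s = 82 - 21 = 61 and Q = 958 - 8(82) = 302.

P_b = 82, P_s = 61, Q = 302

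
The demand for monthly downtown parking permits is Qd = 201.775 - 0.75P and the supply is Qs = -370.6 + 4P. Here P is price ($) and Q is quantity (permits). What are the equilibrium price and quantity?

P* = 120.5, Q* = 111.4

At equilibrium Qd = Qs, so 201.775 - 0.75P = -370.6 + 4P; collecting terms, 572.375 = 4.75P and P* = 120.5.
Plugging P* into demand: Q* = 201.775 - 0.75(120.5) = 111.4.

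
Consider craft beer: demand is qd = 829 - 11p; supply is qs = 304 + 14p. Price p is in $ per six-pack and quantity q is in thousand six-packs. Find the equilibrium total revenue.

Equating demand and supply, 829 - 11p = 304 + 14p gives 25p = 525, so p* = 21.
From the demand curve, q* = 829 - 11(21) = 598.
Total revenue = p* × q* = 21 × 598 = 12558.

Total revenue = 12558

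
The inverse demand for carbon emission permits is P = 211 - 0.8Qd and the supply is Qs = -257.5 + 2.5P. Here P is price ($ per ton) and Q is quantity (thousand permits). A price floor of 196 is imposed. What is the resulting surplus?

Surplus = 213.75

Inverting to quantity form: Qd = 263.75 - 1.25P.
With P fixed at 196, quantity demanded is 18.75 and quantity supplied is 232.5.
Surplus = Qs - Qd = 232.5 - 18.75 = 213.75.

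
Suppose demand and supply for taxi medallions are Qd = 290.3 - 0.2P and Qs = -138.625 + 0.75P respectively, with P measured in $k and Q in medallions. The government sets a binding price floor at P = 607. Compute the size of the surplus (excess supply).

Surplus = 147.725

Evaluating both curves at the floor price 607 gives Qd = 168.9, Qs = 316.625.
Surplus = Qs - Qd = 316.625 - 168.9 = 147.725.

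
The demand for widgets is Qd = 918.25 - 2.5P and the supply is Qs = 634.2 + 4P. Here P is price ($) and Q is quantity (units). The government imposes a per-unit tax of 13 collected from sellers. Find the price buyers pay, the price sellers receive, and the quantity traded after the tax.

With a tax of 13 on sellers, they supply based on the net price P_s = P_b - 13, so Qs = 582.2 + 4P_b.
Set Qd = Qs: 918.25 - 2.5P_b = 582.2 + 4P_b, so 336.05 = 6.5P_b and P_b = 51.7.
So P_s = 38.7 and the quantity traded is Q = 918.25 - 2.5(51.7) = 789.

P_b = 51.7, P_s = 38.7, Q = 789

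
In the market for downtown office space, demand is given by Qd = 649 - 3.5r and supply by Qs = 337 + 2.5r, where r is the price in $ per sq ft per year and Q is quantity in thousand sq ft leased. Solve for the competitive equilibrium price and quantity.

Set Qd = Qs: 649 - 3.5r = 337 + 2.5r, so 312 = 6r and r* = 52.
Substitute back: Q* = 649 - 3.5(52) = 467.

r* = 52, Q* = 467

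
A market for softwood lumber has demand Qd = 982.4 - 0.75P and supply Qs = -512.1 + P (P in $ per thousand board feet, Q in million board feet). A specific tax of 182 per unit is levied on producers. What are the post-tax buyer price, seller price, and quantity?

P_b = 958, P_s = 776, Q = 263.9

With a tax of 182 on producers, they supply based on the net price P_s = P_b - 182, so Qs = -694.1 + P_b.
Equate demand and the shifted supply: 982.4 - 0.75P_b = -694.1 + P_b, giving 1.75P_b = 1676.5, so P_b = 958.
Then P_s = 958 - 182 = 776 and Q = 982.4 - 0.75(958) = 263.9.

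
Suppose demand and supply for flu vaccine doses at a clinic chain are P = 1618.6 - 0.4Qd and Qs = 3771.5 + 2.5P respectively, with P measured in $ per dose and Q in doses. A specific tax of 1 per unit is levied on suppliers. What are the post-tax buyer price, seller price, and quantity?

P_b = 55.5, P_s = 54.5, Q = 3907.75

Inverting to quantity form: Qd = 4046.5 - 2.5P.
The tax drives a wedge P_b - P_s = 1. Substituting P_s = P_b - 1 into supply: Qs = 3769 + 2.5P_b.
Equate demand and the shifted supply: 4046.5 - 2.5P_b = 3769 + 2.5P_b, giving 5P_b = 277.5, so P_b = 55.5.
So P_s = 54.5 and the quantity traded is Q = 4046.5 - 2.5(55.5) = 3907.75.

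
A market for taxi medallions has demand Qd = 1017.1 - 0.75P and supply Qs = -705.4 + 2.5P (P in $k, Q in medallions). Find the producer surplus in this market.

Set Qd = Qs: 1017.1 - 0.75P = -705.4 + 2.5P, so 1722.5 = 3.25P and P* = 530.
Plugging P* into demand: Q* = 1017.1 - 0.75(530) = 619.6.
Supply choke price (Qs = 0): P = 282.16. Producer surplus = ½ × (530 - 282.16) × 619.6 = 76780.832.

Producer surplus = 76780.832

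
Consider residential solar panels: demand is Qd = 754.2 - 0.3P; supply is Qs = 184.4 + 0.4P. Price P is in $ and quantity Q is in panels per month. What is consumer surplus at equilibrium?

Consumer surplus = 433500

Set Qd = Qs: 754.2 - 0.3P = 184.4 + 0.4P, so 569.8 = 0.7P and P* = 814.
Then Q* = 754.2 - 0.3(814) = 510.
Demand choke price (Qd = 0): P = 754.2/0.3 = 2514. Consumer surplus = ½ × (2514 - 814) × 510 = 433500.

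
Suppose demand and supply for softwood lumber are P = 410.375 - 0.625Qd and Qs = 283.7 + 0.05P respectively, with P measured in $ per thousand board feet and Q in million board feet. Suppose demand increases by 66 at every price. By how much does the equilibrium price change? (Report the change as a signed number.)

Solving each curve for Q: Qd = 656.6 - 1.6P.
Equating demand and supply, 656.6 - 1.6P = 283.7 + 0.05P gives 1.65P = 372.9, so P* = 226.
Substitute back: Q* = 656.6 - 1.6(226) = 295.
After the shift, demand is Qd = 722.6 - 1.6P.
New equilibrium: 438.9 = 1.65P, so P = 266 and Q = 297.
ΔP = 266 - 226 = 40.

ΔP = 40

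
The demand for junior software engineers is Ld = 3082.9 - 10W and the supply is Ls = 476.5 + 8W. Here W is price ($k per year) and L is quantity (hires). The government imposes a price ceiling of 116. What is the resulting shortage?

Shortage = 518.4

Evaluating both curves at the ceiling price 116 gives Ld = 1922.9, Ls = 1404.5.
Shortage = Ld - Ls = 1922.9 - 1404.5 = 518.4.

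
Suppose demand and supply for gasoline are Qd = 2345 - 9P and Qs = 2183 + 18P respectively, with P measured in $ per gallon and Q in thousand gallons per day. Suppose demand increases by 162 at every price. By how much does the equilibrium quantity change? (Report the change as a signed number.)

Set Qd = Qs: 2345 - 9P = 2183 + 18P, so 162 = 27P and P* = 6.
Substitute back: Q* = 2345 - 9(6) = 2291.
After the shift, demand is Qd = 2507 - 9P.
The new intersection has 324 = 27P, i.e. P = 12, Q = 2399.
ΔQ = 2399 - 2291 = 108.

ΔQ = 108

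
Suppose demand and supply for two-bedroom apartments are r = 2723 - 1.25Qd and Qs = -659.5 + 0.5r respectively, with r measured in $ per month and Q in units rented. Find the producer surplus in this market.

Rewriting in direct form: Qd = 2178.4 - 0.8r.
Equating demand and supply, 2178.4 - 0.8r = -659.5 + 0.5r gives 1.3r = 2837.9, so r* = 2183.
Then Q* = 2178.4 - 0.8(2183) = 432.
Supply choke price (Qs = 0): r = 1319. Producer surplus = ½ × (2183 - 1319) × 432 = 186624.

Producer surplus = 186624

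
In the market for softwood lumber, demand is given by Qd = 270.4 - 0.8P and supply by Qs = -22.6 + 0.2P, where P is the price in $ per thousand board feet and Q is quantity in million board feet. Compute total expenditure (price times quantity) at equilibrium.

Total expenditure = 10548

Set Qd = Qs: 270.4 - 0.8P = -22.6 + 0.2P, so 293 = P and P* = 293.
Then Q* = 270.4 - 0.8(293) = 36.
Total expenditure = P* × Q* = 293 × 36 = 10548.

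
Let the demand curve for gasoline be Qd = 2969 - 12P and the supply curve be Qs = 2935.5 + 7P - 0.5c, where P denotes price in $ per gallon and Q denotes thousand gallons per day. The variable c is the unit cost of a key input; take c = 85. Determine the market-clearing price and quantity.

With c = 85, supply is Qs = 2893 + 7P.
At equilibrium Qd = Qs, so 2969 - 12P = 2893 + 7P; collecting terms, 76 = 19P and P* = 4.
Plugging P* into demand: Q* = 2969 - 12(4) = 2921.

P* = 4, Q* = 2921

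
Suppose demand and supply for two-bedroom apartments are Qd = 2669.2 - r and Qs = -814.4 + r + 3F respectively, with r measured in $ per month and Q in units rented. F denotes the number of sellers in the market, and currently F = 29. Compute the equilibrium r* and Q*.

With F = 29, supply is Qs = -727.4 + r.
The market clears where 2669.2 - r = -727.4 + r. Rearranging, 2r = 3396.6, hence r* = 1698.3.
Substitute back: Q* = 2669.2 - 1698.3 = 970.9.

r* = 1698.3, Q* = 970.9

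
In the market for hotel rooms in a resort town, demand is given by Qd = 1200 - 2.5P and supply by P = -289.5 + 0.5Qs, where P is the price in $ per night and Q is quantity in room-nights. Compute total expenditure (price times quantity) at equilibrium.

Rewriting in direct form: Qs = 579 + 2P.
The market clears where 1200 - 2.5P = 579 + 2P. Rearranging, 4.5P = 621, hence P* = 138.
From the demand curve, Q* = 1200 - 2.5(138) = 855.
Total expenditure = P* × Q* = 138 × 855 = 117990.

Total expenditure = 117990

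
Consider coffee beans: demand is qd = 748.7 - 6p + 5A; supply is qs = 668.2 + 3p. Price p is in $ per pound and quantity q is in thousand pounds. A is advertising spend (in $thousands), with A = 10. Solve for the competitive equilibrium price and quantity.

p* = 14.5, q* = 711.7

With A = 10, demand is qd = 798.7 - 6p.
At equilibrium qd = qs, so 798.7 - 6p = 668.2 + 3p; collecting terms, 130.5 = 9p and p* = 14.5.
Substitute back: q* = 798.7 - 6(14.5) = 711.7.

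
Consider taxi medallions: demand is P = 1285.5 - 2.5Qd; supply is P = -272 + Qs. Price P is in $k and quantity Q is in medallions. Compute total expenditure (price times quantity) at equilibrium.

In direct form, Qd = 514.2 - 0.4P and Qs = 272 + P.
Equating demand and supply, 514.2 - 0.4P = 272 + P gives 1.4P = 242.2, so P* = 173.
Then Q* = 514.2 - 0.4(173) = 445.
Total expenditure = P* × Q* = 173 × 445 = 76985.

Total expenditure = 76985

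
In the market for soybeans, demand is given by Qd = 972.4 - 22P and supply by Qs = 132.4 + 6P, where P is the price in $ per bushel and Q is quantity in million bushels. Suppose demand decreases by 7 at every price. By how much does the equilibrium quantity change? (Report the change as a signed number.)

ΔQ = -1.5

At equilibrium Qd = Qs, so 972.4 - 22P = 132.4 + 6P; collecting terms, 840 = 28P and P* = 30.
Plugging P* into demand: Q* = 972.4 - 22(30) = 312.4.
After the shift, demand is Qd = 965.4 - 22P.
The new intersection has 833 = 28P, i.e. P = 29.75, Q = 310.9.
ΔQ = 310.9 - 312.4 = -1.5.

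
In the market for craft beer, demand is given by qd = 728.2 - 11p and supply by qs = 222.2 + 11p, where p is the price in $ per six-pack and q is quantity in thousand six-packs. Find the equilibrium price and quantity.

p* = 23, q* = 475.2

The market clears where 728.2 - 11p = 222.2 + 11p. Rearranging, 22p = 506, hence p* = 23.
From the demand curve, q* = 728.2 - 11(23) = 475.2.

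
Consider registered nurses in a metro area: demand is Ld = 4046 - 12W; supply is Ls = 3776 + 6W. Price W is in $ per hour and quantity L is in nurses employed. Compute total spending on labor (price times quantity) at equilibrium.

Total spending on labor = 57990

The market clears where 4046 - 12W = 3776 + 6W. Rearranging, 18W = 270, hence W* = 15.
Plugging W* into demand: L* = 4046 - 12(15) = 3866.
Total spending on labor = W* × L* = 15 × 3866 = 57990.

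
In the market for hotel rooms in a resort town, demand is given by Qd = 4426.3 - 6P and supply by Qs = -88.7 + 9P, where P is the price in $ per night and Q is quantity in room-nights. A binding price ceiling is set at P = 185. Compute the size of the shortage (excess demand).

Shortage = 1740

With P fixed at 185, quantity demanded is 3316.3 and quantity supplied is 1576.3.
Shortage = Qd - Qs = 3316.3 - 1576.3 = 1740.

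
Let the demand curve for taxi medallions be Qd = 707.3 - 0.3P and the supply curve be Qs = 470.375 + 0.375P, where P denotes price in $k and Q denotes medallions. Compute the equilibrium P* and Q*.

The market clears where 707.3 - 0.3P = 470.375 + 0.375P. Rearranging, 0.675P = 236.925, hence P* = 351.
From the demand curve, Q* = 707.3 - 0.3(351) = 602.

P* = 351, Q* = 602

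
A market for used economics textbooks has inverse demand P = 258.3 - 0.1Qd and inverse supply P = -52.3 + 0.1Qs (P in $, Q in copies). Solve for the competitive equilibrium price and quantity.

Rewriting in direct form: Qd = 2583 - 10P and Qs = 523 + 10P.
Set Qd = Qs: 2583 - 10P = 523 + 10P, so 2060 = 20P and P* = 103.
Then Q* = 2583 - 10(103) = 1553.

P* = 103, Q* = 1553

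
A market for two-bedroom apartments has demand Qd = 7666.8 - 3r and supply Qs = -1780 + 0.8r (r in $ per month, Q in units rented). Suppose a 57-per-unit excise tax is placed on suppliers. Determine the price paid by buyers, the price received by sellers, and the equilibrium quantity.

r_b = 2498, r_s = 2441, Q = 172.8

The tax drives a wedge r_b - r_s = 57. Substituting r_s = r_b - 57 into supply: Qs = -1825.6 + 0.8r_b.
Equate demand and the shifted supply: 7666.8 - 3r_b = -1825.6 + 0.8r_b, giving 3.8r_b = 9492.4, so r_b = 2498.
Then r_s = 2498 - 57 = 2441 and Q = 7666.8 - 3(2498) = 172.8.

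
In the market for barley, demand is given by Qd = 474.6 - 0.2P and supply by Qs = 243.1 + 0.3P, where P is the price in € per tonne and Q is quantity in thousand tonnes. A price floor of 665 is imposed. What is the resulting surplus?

Surplus = 101

At P = 665: Qd = 341.6 and Qs = 442.6.
Surplus = Qs - Qd = 442.6 - 341.6 = 101.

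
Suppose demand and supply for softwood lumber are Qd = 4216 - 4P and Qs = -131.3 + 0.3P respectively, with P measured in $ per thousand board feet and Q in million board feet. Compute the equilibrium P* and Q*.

P* = 1011, Q* = 172

The market clears where 4216 - 4P = -131.3 + 0.3P. Rearranging, 4.3P = 4347.3, hence P* = 1011.
From the demand curve, Q* = 4216 - 4(1011) = 172.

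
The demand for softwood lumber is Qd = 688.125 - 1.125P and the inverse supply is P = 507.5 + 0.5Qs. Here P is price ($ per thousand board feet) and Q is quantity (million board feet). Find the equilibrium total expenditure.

Solving each curve for Q: Qs = -1015 + 2P.
Set Qd = Qs: 688.125 - 1.125P = -1015 + 2P, so 1703.125 = 3.125P and P* = 545.
Plugging P* into demand: Q* = 688.125 - 1.125(545) = 75.
Total expenditure = P* × Q* = 545 × 75 = 40875.

Total expenditure = 40875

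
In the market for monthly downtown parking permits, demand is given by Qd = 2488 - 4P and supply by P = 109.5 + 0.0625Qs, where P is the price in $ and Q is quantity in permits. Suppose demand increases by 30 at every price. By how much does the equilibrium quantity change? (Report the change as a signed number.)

Inverting to quantity form: Qs = -1752 + 16P.
At equilibrium Qd = Qs, so 2488 - 4P = -1752 + 16P; collecting terms, 4240 = 20P and P* = 212.
Substitute back: Q* = 2488 - 4(212) = 1640.
After the shift, demand is Qd = 2518 - 4P.
New equilibrium: 4270 = 20P, so P = 213.5 and Q = 1664.
ΔQ = 1664 - 1640 = 24.

ΔQ = 24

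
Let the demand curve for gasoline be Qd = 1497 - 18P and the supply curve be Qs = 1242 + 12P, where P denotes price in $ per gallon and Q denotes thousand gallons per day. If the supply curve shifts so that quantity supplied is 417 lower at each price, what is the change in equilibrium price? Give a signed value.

Equating demand and supply, 1497 - 18P = 1242 + 12P gives 30P = 255, so P* = 8.5.
Then Q* = 1497 - 18(8.5) = 1344.
After the shift, supply is Qs = 825 + 12P.
Re-solving, 30P = 672 gives P = 22.4 and Q = 1093.8.
ΔP = 22.4 - 8.5 = 13.9.

ΔP = 13.9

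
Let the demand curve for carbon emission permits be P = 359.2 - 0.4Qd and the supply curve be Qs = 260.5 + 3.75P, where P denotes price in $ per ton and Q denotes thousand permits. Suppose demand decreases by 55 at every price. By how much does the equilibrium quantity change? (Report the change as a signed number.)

ΔQ = -33

Inverting to quantity form: Qd = 898 - 2.5P.
Equating demand and supply, 898 - 2.5P = 260.5 + 3.75P gives 6.25P = 637.5, so P* = 102.
Then Q* = 898 - 2.5(102) = 643.
After the shift, demand is Qd = 843 - 2.5P.
New equilibrium: 582.5 = 6.25P, so P = 93.2 and Q = 610.
ΔQ = 610 - 643 = -33.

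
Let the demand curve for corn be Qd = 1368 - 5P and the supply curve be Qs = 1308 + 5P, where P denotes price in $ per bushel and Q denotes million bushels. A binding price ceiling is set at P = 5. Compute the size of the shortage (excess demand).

Shortage = 10

With P fixed at 5, quantity demanded is 1343 and quantity supplied is 1333.
Shortage = Qd - Qs = 1343 - 1333 = 10.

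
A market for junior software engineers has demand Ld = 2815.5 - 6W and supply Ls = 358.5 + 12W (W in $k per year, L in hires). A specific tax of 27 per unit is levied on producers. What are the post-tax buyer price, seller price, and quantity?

The tax drives a wedge W_b - W_s = 27. Substituting W_s = W_b - 27 into supply: Ls = 34.5 + 12W_b.
Equate demand and the shifted supply: 2815.5 - 6W_b = 34.5 + 12W_b, giving 18W_b = 2781, so W_b = 154.5.
Then W_s = 154.5 - 27 = 127.5 and L = 2815.5 - 6(154.5) = 1888.5.

W_b = 154.5, W_s = 127.5, L = 1888.5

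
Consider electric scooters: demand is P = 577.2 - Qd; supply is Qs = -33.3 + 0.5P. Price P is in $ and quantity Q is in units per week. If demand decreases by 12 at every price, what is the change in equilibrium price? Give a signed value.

ΔP = -8

Rewriting in direct form: Qd = 577.2 - P.
At equilibrium Qd = Qs, so 577.2 - P = -33.3 + 0.5P; collecting terms, 610.5 = 1.5P and P* = 407.
From the demand curve, Q* = 577.2 - 407 = 170.2.
After the shift, demand is Qd = 565.2 - P.
New equilibrium: 598.5 = 1.5P, so P = 399 and Q = 166.2.
ΔP = 399 - 407 = -8.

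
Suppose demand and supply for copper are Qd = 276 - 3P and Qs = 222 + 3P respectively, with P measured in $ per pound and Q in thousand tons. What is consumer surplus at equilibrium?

Equating demand and supply, 276 - 3P = 222 + 3P gives 6P = 54, so P* = 9.
From the demand curve, Q* = 276 - 3(9) = 249.
Demand choke price (Qd = 0): P = 276/3 = 92. Consumer surplus = ½ × (92 - 9) × 249 = 10333.5.

Consumer surplus = 10333.5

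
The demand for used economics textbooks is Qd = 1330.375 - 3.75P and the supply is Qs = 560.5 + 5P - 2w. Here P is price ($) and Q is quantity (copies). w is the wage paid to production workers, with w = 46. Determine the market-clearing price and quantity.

With w = 46, supply is Qs = 468.5 + 5P.
Equating demand and supply, 1330.375 - 3.75P = 468.5 + 5P gives 8.75P = 861.875, so P* = 98.5.
Substitute back: Q* = 1330.375 - 3.75(98.5) = 961.

P* = 98.5, Q* = 961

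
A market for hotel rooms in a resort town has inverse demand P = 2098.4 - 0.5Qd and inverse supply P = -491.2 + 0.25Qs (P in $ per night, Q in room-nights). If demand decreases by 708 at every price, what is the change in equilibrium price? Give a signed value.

Rewriting in direct form: Qd = 4196.8 - 2P and Qs = 1964.8 + 4P.
The market clears where 4196.8 - 2P = 1964.8 + 4P. Rearranging, 6P = 2232, hence P* = 372.
Plugging P* into demand: Q* = 4196.8 - 2(372) = 3452.8.
After the shift, demand is Qd = 3488.8 - 2P.
New equilibrium: 1524 = 6P, so P = 254 and Q = 2980.8.
ΔP = 254 - 372 = -118.

ΔP = -118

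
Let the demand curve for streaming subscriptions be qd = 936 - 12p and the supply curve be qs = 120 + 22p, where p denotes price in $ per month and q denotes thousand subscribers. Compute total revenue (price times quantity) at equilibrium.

Total revenue = 15552

The market clears where 936 - 12p = 120 + 22p. Rearranging, 34p = 816, hence p* = 24.
Plugging p* into demand: q* = 936 - 12(24) = 648.
Total revenue = p* × q* = 24 × 648 = 15552.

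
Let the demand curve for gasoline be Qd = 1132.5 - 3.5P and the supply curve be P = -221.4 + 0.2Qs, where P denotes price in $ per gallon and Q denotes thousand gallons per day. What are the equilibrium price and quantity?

Solving each curve for Q: Qs = 1107 + 5P.
At equilibrium Qd = Qs, so 1132.5 - 3.5P = 1107 + 5P; collecting terms, 25.5 = 8.5P and P* = 3.
Plugging P* into demand: Q* = 1132.5 - 3.5(3) = 1122.

P* = 3, Q* = 1122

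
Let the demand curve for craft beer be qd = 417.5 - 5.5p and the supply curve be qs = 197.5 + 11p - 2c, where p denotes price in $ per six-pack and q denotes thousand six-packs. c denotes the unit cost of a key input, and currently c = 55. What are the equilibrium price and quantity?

With c = 55, supply is qs = 87.5 + 11p.
The market clears where 417.5 - 5.5p = 87.5 + 11p. Rearranging, 16.5p = 330, hence p* = 20.
Substitute back: q* = 417.5 - 5.5(20) = 307.5.

p* = 20, q* = 307.5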